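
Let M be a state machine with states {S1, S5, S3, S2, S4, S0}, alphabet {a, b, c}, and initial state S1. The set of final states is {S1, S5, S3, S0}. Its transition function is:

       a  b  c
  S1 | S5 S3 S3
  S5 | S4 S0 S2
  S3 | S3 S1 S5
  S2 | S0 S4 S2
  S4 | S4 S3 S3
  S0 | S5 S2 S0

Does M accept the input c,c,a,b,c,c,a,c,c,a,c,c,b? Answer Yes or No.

Trace: S1 -c-> S3 -c-> S5 -a-> S4 -b-> S3 -c-> S5 -c-> S2 -a-> S0 -c-> S0 -c-> S0 -a-> S5 -c-> S2 -c-> S2 -b-> S4
End state S4 is not accepting.

No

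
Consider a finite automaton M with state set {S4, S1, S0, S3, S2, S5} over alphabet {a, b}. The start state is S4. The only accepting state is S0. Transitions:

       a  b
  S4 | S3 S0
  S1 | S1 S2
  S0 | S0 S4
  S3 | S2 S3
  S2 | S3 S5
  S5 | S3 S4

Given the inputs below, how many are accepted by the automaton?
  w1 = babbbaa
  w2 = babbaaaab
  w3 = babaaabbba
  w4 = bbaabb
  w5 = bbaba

0

w1: Trace: S4 -b-> S0 -a-> S0 -b-> S4 -b-> S0 -b-> S4 -a-> S3 -a-> S2  → end S2, rejected
w2: Trace: S4 -b-> S0 -a-> S0 -b-> S4 -b-> S0 -a-> S0 -a-> S0 -a-> S0 -a-> S0 -b-> S4  → end S4, rejected
w3: Trace: S4 -b-> S0 -a-> S0 -b-> S4 -a-> S3 -a-> S2 -a-> S3 -b-> S3 -b-> S3 -b-> S3 -a-> S2  → end S2, rejected
w4: Trace: S4 -b-> S0 -b-> S4 -a-> S3 -a-> S2 -b-> S5 -b-> S4  → end S4, rejected
w5: Trace: S4 -b-> S0 -b-> S4 -a-> S3 -b-> S3 -a-> S2  → end S2, rejected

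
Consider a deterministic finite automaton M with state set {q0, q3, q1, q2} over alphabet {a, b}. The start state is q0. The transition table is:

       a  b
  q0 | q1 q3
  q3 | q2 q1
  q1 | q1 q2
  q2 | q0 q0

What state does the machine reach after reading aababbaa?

q1

start at q0
read 'a': q0 → q1
read 'a': q1 → q1
read 'b': q1 → q2
read 'a': q2 → q0
read 'b': q0 → q3
read 'b': q3 → q1
read 'a': q1 → q1
read 'a': q1 → q1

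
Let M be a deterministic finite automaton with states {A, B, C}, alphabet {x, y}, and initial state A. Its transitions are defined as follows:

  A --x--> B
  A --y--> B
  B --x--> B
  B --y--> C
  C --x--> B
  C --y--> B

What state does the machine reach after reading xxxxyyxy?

A → B → B → B → B → C → B → B → C

C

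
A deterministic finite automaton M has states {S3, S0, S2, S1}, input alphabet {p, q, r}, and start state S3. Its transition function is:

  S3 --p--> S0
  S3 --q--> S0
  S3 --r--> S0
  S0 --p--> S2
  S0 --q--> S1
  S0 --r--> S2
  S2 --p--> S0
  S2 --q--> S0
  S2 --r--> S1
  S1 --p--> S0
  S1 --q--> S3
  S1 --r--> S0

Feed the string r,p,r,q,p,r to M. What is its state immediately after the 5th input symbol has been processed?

Trace: S3 -r-> S0 -p-> S2 -r-> S1 -q-> S3 -p-> S0
After 5 symbols: S0.

S0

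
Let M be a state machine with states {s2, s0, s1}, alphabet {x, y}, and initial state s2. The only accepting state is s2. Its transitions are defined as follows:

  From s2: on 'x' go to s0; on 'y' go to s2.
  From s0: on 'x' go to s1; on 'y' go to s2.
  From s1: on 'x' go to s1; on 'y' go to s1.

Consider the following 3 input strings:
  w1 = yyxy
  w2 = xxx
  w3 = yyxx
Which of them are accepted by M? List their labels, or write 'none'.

w1: s2 → s2 → s2 → s0 → s2  → end s2, accepted
w2: s2 → s0 → s1 → s1  → end s1, rejected
w3: s2 → s2 → s2 → s0 → s1  → end s1, rejected

w1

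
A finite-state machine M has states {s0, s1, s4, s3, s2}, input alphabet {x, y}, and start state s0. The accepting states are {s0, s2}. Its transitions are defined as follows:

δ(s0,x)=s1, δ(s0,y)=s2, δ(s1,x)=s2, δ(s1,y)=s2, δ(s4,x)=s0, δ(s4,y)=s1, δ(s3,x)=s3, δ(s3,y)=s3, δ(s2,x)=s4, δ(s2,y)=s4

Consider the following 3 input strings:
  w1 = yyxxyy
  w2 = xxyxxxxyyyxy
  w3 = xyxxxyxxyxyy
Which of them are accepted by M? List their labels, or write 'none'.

w1:
  start at s0
  read 'y': s0 → s2
  read 'y': s2 → s4
  read 'x': s4 → s0
  read 'x': s0 → s1
  read 'y': s1 → s2
  read 'y': s2 → s4
  end s4, rejected
w2:
  start at s0
  read 'x': s0 → s1
  read 'x': s1 → s2
  read 'y': s2 → s4
  read 'x': s4 → s0
  read 'x': s0 → s1
  read 'x': s1 → s2
  read 'x': s2 → s4
  read 'y': s4 → s1
  read 'y': s1 → s2
  read 'y': s2 → s4
  read 'x': s4 → s0
  read 'y': s0 → s2
  end s2, accepted
w3:
  start at s0
  read 'x': s0 → s1
  read 'y': s1 → s2
  read 'x': s2 → s4
  read 'x': s4 → s0
  read 'x': s0 → s1
  read 'y': s1 → s2
  read 'x': s2 → s4
  read 'x': s4 → s0
  read 'y': s0 → s2
  read 'x': s2 → s4
  read 'y': s4 → s1
  read 'y': s1 → s2
  end s2, accepted

w2, w3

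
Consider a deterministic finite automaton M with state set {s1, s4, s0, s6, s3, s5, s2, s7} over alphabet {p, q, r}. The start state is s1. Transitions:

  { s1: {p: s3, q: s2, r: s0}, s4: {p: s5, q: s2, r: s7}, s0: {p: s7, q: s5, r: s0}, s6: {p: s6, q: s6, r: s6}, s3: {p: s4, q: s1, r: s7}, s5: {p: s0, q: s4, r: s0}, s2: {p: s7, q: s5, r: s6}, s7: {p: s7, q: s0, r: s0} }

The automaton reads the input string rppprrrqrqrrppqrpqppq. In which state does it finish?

s0

Trace: s1 -r-> s0 -p-> s7 -p-> s7 -p-> s7 -r-> s0 -r-> s0 -r-> s0 -q-> s5 -r-> s0 -q-> s5 -r-> s0 -r-> s0 -p-> s7 -p-> s7 -q-> s0 -r-> s0 -p-> s7 -q-> s0 -p-> s7 -p-> s7 -q-> s0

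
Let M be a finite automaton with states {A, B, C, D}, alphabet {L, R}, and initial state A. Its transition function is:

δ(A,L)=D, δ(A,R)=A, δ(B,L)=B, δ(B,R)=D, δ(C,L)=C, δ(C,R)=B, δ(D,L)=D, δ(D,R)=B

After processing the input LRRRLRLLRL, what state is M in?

A → D → B → D → B → B → D → D → D → B → B

B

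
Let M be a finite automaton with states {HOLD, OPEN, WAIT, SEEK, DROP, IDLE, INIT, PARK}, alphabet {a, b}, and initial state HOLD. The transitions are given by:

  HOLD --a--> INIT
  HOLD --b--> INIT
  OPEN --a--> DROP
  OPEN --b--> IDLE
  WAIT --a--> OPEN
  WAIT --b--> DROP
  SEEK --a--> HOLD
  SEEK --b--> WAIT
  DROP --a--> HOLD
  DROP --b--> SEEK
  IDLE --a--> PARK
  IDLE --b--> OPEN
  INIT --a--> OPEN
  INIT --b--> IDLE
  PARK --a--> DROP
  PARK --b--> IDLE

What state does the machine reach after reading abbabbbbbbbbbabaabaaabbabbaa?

DROP

start at HOLD
read 'a': HOLD → INIT
read 'b': INIT → IDLE
read 'b': IDLE → OPEN
read 'a': OPEN → DROP
read 'b': DROP → SEEK
read 'b': SEEK → WAIT
read 'b': WAIT → DROP
read 'b': DROP → SEEK
read 'b': SEEK → WAIT
read 'b': WAIT → DROP
read 'b': DROP → SEEK
read 'b': SEEK → WAIT
read 'b': WAIT → DROP
read 'a': DROP → HOLD
read 'b': HOLD → INIT
read 'a': INIT → OPEN
read 'a': OPEN → DROP
read 'b': DROP → SEEK
read 'a': SEEK → HOLD
read 'a': HOLD → INIT
read 'a': INIT → OPEN
read 'b': OPEN → IDLE
read 'b': IDLE → OPEN
read 'a': OPEN → DROP
read 'b': DROP → SEEK
read 'b': SEEK → WAIT
read 'a': WAIT → OPEN
read 'a': OPEN → DROP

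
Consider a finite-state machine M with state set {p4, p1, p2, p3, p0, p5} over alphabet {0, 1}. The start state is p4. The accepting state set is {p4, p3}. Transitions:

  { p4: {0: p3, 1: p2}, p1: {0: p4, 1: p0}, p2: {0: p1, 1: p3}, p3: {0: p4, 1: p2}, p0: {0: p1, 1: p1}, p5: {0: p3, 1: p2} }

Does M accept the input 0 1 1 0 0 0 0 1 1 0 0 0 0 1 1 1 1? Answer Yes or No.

Trace: p4 -0-> p3 -1-> p2 -1-> p3 -0-> p4 -0-> p3 -0-> p4 -0-> p3 -1-> p2 -1-> p3 -0-> p4 -0-> p3 -0-> p4 -0-> p3 -1-> p2 -1-> p3 -1-> p2 -1-> p3
End state p3 is accepting.

Yes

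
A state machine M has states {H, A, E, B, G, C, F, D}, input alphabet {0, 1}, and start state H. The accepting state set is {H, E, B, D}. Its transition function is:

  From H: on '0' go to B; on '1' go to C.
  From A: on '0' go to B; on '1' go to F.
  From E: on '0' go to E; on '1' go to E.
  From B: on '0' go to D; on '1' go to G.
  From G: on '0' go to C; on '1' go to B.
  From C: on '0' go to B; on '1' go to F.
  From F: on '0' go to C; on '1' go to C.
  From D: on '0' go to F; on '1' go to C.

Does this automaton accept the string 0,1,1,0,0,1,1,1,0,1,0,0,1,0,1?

No

H → B → G → B → D → F → C → F → C → B → G → C → B → G → C → F
End state F is not accepting.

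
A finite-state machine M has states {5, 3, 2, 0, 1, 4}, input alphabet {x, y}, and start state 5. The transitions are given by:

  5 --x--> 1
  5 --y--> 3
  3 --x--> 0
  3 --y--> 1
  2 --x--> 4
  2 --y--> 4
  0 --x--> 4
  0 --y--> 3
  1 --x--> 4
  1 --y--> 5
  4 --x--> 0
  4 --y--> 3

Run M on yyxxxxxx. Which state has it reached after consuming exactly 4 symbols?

Trace: 5 -y-> 3 -y-> 1 -x-> 4 -x-> 0
After 4 symbols: 0.

0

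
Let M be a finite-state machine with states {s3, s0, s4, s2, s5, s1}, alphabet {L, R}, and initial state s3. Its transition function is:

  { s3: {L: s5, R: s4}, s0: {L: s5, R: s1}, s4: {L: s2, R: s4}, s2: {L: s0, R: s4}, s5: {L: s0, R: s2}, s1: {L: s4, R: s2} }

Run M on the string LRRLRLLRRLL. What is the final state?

s5

s3 → s5 → s2 → s4 → s2 → s4 → s2 → s0 → s1 → s2 → s0 → s5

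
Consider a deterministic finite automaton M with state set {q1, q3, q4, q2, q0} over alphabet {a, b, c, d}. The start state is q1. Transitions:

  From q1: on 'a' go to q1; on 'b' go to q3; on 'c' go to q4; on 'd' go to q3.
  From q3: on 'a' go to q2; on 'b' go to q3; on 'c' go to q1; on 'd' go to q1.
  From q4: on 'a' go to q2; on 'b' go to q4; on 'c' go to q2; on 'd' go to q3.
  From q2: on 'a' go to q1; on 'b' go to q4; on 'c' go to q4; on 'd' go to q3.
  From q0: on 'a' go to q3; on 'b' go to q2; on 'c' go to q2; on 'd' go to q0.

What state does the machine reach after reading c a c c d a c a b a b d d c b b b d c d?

q3

start at q1
read 'c': q1 → q4
read 'a': q4 → q2
read 'c': q2 → q4
read 'c': q4 → q2
read 'd': q2 → q3
read 'a': q3 → q2
read 'c': q2 → q4
read 'a': q4 → q2
read 'b': q2 → q4
read 'a': q4 → q2
read 'b': q2 → q4
read 'd': q4 → q3
read 'd': q3 → q1
read 'c': q1 → q4
read 'b': q4 → q4
read 'b': q4 → q4
read 'b': q4 → q4
read 'd': q4 → q3
read 'c': q3 → q1
read 'd': q1 → q3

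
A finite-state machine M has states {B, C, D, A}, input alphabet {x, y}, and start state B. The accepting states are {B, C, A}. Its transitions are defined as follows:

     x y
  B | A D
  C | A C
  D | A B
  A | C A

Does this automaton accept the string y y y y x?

Trace: B -y-> D -y-> B -y-> D -y-> B -x-> A
End state A is accepting.

Yes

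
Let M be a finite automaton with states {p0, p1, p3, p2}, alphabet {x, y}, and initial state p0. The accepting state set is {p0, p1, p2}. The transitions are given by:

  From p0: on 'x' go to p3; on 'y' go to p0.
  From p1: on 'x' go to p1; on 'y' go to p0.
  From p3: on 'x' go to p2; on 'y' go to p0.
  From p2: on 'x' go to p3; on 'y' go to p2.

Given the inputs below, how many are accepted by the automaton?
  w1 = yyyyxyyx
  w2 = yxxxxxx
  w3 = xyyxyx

1

w1: Trace: p0 -y-> p0 -y-> p0 -y-> p0 -y-> p0 -x-> p3 -y-> p0 -y-> p0 -x-> p3  → end p3, rejected
w2: Trace: p0 -y-> p0 -x-> p3 -x-> p2 -x-> p3 -x-> p2 -x-> p3 -x-> p2  → end p2, accepted
w3: Trace: p0 -x-> p3 -y-> p0 -y-> p0 -x-> p3 -y-> p0 -x-> p3  → end p3, rejected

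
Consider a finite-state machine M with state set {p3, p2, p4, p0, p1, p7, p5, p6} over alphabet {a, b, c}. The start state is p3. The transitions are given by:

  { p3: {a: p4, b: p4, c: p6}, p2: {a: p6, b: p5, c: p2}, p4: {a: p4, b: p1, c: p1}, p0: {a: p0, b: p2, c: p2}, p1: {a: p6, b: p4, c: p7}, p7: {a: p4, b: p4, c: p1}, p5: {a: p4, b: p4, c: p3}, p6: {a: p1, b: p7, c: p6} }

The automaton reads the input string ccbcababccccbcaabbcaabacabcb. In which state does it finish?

p4

Trace: p3 -c-> p6 -c-> p6 -b-> p7 -c-> p1 -a-> p6 -b-> p7 -a-> p4 -b-> p1 -c-> p7 -c-> p1 -c-> p7 -c-> p1 -b-> p4 -c-> p1 -a-> p6 -a-> p1 -b-> p4 -b-> p1 -c-> p7 -a-> p4 -a-> p4 -b-> p1 -a-> p6 -c-> p6 -a-> p1 -b-> p4 -c-> p1 -b-> p4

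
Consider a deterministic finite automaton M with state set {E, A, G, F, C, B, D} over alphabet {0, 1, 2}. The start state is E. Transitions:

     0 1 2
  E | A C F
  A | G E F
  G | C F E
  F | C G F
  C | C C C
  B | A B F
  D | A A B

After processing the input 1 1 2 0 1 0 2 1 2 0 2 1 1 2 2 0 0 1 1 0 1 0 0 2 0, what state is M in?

Trace: E -1-> C -1-> C -2-> C -0-> C -1-> C -0-> C -2-> C -1-> C -2-> C -0-> C -2-> C -1-> C -1-> C -2-> C -2-> C -0-> C -0-> C -1-> C -1-> C -0-> C -1-> C -0-> C -0-> C -2-> C -0-> C

C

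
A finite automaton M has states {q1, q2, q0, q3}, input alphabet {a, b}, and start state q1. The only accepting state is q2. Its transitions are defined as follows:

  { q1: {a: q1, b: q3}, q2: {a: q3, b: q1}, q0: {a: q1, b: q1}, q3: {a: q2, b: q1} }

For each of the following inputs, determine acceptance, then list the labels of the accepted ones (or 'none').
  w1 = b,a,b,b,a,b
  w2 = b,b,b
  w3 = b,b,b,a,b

w1:
  start at q1
  read 'b': q1 → q3
  read 'a': q3 → q2
  read 'b': q2 → q1
  read 'b': q1 → q3
  read 'a': q3 → q2
  read 'b': q2 → q1
  end q1, rejected
w2:
  start at q1
  read 'b': q1 → q3
  read 'b': q3 → q1
  read 'b': q1 → q3
  end q3, rejected
w3:
  start at q1
  read 'b': q1 → q3
  read 'b': q3 → q1
  read 'b': q1 → q3
  read 'a': q3 → q2
  read 'b': q2 → q1
  end q1, rejected

none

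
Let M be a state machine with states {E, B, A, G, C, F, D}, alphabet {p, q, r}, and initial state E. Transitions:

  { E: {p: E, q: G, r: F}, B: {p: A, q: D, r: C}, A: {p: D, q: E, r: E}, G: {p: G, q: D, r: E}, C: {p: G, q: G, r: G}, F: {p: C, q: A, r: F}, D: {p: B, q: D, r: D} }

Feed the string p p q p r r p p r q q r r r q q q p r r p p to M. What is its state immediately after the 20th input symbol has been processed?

E → E → E → G → G → E → F → C → G → E → G → D → D → D → D → D → D → D → B → C → G
After 20 symbols: G.

G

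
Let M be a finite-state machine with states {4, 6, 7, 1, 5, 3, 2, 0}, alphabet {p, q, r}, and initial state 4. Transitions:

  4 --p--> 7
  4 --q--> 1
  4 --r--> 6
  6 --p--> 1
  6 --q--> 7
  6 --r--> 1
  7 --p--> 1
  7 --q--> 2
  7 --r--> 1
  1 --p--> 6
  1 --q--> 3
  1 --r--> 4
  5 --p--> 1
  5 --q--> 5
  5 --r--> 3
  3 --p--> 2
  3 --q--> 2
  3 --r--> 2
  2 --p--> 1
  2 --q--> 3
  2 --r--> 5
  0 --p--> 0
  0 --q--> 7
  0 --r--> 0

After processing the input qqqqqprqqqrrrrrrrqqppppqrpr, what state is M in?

1

start at 4
read 'q': 4 → 1
read 'q': 1 → 3
read 'q': 3 → 2
read 'q': 2 → 3
read 'q': 3 → 2
read 'p': 2 → 1
read 'r': 1 → 4
read 'q': 4 → 1
read 'q': 1 → 3
read 'q': 3 → 2
read 'r': 2 → 5
read 'r': 5 → 3
read 'r': 3 → 2
read 'r': 2 → 5
read 'r': 5 → 3
read 'r': 3 → 2
read 'r': 2 → 5
read 'q': 5 → 5
read 'q': 5 → 5
read 'p': 5 → 1
read 'p': 1 → 6
read 'p': 6 → 1
read 'p': 1 → 6
read 'q': 6 → 7
read 'r': 7 → 1
read 'p': 1 → 6
read 'r': 6 → 1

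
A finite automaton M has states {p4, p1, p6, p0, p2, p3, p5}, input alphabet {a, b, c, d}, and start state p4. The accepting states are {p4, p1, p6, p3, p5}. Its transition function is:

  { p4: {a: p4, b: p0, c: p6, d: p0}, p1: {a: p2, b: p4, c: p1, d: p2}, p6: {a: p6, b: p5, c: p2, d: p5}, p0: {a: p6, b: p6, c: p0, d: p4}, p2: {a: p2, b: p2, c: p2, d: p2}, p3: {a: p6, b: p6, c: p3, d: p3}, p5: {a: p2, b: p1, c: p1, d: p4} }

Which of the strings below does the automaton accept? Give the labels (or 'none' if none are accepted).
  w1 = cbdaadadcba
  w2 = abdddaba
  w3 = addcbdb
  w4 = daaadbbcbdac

w1:
  start at p4
  read 'c': p4 → p6
  read 'b': p6 → p5
  read 'd': p5 → p4
  read 'a': p4 → p4
  read 'a': p4 → p4
  read 'd': p4 → p0
  read 'a': p0 → p6
  read 'd': p6 → p5
  read 'c': p5 → p1
  read 'b': p1 → p4
  read 'a': p4 → p4
  end p4, accepted
w2:
  start at p4
  read 'a': p4 → p4
  read 'b': p4 → p0
  read 'd': p0 → p4
  read 'd': p4 → p0
  read 'd': p0 → p4
  read 'a': p4 → p4
  read 'b': p4 → p0
  read 'a': p0 → p6
  end p6, accepted
w3:
  start at p4
  read 'a': p4 → p4
  read 'd': p4 → p0
  read 'd': p0 → p4
  read 'c': p4 → p6
  read 'b': p6 → p5
  read 'd': p5 → p4
  read 'b': p4 → p0
  end p0, rejected
w4:
  start at p4
  read 'd': p4 → p0
  read 'a': p0 → p6
  read 'a': p6 → p6
  read 'a': p6 → p6
  read 'd': p6 → p5
  read 'b': p5 → p1
  read 'b': p1 → p4
  read 'c': p4 → p6
  read 'b': p6 → p5
  read 'd': p5 → p4
  read 'a': p4 → p4
  read 'c': p4 → p6
  end p6, accepted

w1, w2, w4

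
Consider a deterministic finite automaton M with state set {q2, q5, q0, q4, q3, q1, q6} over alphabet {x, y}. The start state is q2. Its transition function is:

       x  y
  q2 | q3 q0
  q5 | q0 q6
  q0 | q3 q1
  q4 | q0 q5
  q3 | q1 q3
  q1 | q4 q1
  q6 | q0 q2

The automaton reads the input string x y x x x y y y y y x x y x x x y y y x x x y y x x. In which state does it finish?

q2 → q3 → q3 → q1 → q4 → q0 → q1 → q1 → q1 → q1 → q1 → q4 → q0 → q1 → q4 → q0 → q3 → q3 → q3 → q3 → q1 → q4 → q0 → q1 → q1 → q4 → q0

q0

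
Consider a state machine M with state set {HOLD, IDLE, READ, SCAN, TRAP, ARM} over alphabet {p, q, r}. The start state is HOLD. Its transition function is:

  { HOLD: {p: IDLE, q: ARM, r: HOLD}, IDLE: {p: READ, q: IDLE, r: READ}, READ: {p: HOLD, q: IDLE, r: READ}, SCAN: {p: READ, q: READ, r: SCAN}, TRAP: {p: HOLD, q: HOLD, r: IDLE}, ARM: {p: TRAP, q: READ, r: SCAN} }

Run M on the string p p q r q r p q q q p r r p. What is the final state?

Trace: HOLD -p-> IDLE -p-> READ -q-> IDLE -r-> READ -q-> IDLE -r-> READ -p-> HOLD -q-> ARM -q-> READ -q-> IDLE -p-> READ -r-> READ -r-> READ -p-> HOLD

HOLD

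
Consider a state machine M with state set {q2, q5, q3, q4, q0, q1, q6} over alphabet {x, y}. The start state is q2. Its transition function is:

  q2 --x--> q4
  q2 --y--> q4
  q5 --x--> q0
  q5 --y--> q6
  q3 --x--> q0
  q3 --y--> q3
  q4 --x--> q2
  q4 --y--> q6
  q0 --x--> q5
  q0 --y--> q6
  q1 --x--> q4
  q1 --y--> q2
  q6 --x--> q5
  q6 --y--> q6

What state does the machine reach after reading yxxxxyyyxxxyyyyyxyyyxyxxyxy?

q6

start at q2
read 'y': q2 → q4
read 'x': q4 → q2
read 'x': q2 → q4
read 'x': q4 → q2
read 'x': q2 → q4
read 'y': q4 → q6
read 'y': q6 → q6
read 'y': q6 → q6
read 'x': q6 → q5
read 'x': q5 → q0
read 'x': q0 → q5
read 'y': q5 → q6
read 'y': q6 → q6
read 'y': q6 → q6
read 'y': q6 → q6
read 'y': q6 → q6
read 'x': q6 → q5
read 'y': q5 → q6
read 'y': q6 → q6
read 'y': q6 → q6
read 'x': q6 → q5
read 'y': q5 → q6
read 'x': q6 → q5
read 'x': q5 → q0
read 'y': q0 → q6
read 'x': q6 → q5
read 'y': q5 → q6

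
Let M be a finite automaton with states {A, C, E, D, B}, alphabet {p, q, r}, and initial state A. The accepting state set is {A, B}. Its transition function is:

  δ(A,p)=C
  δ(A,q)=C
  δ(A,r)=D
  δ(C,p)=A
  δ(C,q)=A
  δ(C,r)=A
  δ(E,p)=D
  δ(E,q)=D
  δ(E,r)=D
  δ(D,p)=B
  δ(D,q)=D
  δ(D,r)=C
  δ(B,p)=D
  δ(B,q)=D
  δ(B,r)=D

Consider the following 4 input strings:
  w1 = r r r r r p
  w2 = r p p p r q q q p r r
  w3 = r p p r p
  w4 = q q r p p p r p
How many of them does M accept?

3

w1:
  start at A
  read 'r': A → D
  read 'r': D → C
  read 'r': C → A
  read 'r': A → D
  read 'r': D → C
  read 'p': C → A
  end A, accepted
w2:
  start at A
  read 'r': A → D
  read 'p': D → B
  read 'p': B → D
  read 'p': D → B
  read 'r': B → D
  read 'q': D → D
  read 'q': D → D
  read 'q': D → D
  read 'p': D → B
  read 'r': B → D
  read 'r': D → C
  end C, rejected
w3:
  start at A
  read 'r': A → D
  read 'p': D → B
  read 'p': B → D
  read 'r': D → C
  read 'p': C → A
  end A, accepted
w4:
  start at A
  read 'q': A → C
  read 'q': C → A
  read 'r': A → D
  read 'p': D → B
  read 'p': B → D
  read 'p': D → B
  read 'r': B → D
  read 'p': D → B
  end B, accepted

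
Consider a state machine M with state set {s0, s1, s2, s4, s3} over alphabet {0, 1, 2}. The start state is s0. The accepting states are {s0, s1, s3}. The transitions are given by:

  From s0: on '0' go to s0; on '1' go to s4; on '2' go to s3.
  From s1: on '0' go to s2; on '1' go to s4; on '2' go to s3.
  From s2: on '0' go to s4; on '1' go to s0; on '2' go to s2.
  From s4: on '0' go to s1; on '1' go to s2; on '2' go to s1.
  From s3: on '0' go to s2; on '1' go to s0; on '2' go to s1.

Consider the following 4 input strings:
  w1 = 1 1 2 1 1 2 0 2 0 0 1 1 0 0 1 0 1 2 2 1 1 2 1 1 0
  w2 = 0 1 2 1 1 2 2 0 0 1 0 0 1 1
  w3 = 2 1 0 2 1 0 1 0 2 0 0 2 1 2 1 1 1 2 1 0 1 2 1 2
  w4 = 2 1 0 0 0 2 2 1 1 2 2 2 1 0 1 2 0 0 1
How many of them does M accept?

w1: s0 → s4 → s2 → s2 → s0 → s4 → s1 → s2 → s2 → s4 → s1 → s4 → s2 → s4 → s1 → s4 → s1 → s4 → s1 → s3 → s0 → s4 → s1 → s4 → s2 → s4  → end s4, rejected
w2: s0 → s0 → s4 → s1 → s4 → s2 → s2 → s2 → s4 → s1 → s4 → s1 → s2 → s0 → s4  → end s4, rejected
w3: s0 → s3 → s0 → s0 → s3 → s0 → s0 → s4 → s1 → s3 → s2 → s4 → s1 → s4 → s1 → s4 → s2 → s0 → s3 → s0 → s0 → s4 → s1 → s4 → s1  → end s1, accepted
w4: s0 → s3 → s0 → s0 → s0 → s0 → s3 → s1 → s4 → s2 → s2 → s2 → s2 → s0 → s0 → s4 → s1 → s2 → s4 → s2  → end s2, rejected

1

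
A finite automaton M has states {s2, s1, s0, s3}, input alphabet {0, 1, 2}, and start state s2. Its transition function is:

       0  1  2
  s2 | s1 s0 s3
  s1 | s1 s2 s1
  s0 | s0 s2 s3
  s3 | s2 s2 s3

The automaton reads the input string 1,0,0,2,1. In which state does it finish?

s2

start at s2
read '1': s2 → s0
read '0': s0 → s0
read '0': s0 → s0
read '2': s0 → s3
read '1': s3 → s2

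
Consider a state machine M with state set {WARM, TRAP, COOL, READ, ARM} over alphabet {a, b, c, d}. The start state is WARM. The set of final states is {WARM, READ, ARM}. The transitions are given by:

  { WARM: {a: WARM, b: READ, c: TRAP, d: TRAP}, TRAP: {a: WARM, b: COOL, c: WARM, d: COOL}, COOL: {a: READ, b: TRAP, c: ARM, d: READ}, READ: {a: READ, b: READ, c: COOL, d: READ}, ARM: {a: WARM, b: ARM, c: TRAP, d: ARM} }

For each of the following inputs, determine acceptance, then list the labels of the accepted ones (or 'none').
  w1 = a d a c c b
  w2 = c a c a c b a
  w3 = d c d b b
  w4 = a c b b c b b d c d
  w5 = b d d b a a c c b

w1: WARM → WARM → TRAP → WARM → TRAP → WARM → READ  → end READ, accepted
w2: WARM → TRAP → WARM → TRAP → WARM → TRAP → COOL → READ  → end READ, accepted
w3: WARM → TRAP → WARM → TRAP → COOL → TRAP  → end TRAP, rejected
w4: WARM → WARM → TRAP → COOL → TRAP → WARM → READ → READ → READ → COOL → READ  → end READ, accepted
w5: WARM → READ → READ → READ → READ → READ → READ → COOL → ARM → ARM  → end ARM, accepted

w1, w2, w4, w5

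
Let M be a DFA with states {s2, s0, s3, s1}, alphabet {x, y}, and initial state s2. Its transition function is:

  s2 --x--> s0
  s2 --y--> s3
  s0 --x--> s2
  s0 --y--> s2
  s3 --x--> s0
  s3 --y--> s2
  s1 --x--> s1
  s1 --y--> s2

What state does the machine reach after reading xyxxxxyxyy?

Trace: s2 -x-> s0 -y-> s2 -x-> s0 -x-> s2 -x-> s0 -x-> s2 -y-> s3 -x-> s0 -y-> s2 -y-> s3

s3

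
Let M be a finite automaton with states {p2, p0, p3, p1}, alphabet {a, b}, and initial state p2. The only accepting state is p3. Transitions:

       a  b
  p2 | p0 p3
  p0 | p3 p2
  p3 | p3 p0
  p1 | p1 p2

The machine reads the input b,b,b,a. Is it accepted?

No

p2 → p3 → p0 → p2 → p0
End state p0 is not accepting.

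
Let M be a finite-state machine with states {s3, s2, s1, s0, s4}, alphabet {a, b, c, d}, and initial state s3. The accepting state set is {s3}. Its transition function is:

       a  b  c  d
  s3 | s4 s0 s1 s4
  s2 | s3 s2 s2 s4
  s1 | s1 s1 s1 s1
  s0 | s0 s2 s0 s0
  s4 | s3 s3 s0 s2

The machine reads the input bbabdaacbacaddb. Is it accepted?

No

Trace: s3 -b-> s0 -b-> s2 -a-> s3 -b-> s0 -d-> s0 -a-> s0 -a-> s0 -c-> s0 -b-> s2 -a-> s3 -c-> s1 -a-> s1 -d-> s1 -d-> s1 -b-> s1
End state s1 is not accepting.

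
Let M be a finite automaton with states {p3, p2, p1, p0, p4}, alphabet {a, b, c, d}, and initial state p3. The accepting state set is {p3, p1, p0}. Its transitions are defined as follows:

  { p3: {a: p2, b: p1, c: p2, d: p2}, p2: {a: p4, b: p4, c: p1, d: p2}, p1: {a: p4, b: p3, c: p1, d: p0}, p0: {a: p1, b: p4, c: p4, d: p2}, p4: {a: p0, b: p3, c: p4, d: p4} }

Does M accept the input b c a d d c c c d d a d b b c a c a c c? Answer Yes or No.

No

Trace: p3 -b-> p1 -c-> p1 -a-> p4 -d-> p4 -d-> p4 -c-> p4 -c-> p4 -c-> p4 -d-> p4 -d-> p4 -a-> p0 -d-> p2 -b-> p4 -b-> p3 -c-> p2 -a-> p4 -c-> p4 -a-> p0 -c-> p4 -c-> p4
End state p4 is not accepting.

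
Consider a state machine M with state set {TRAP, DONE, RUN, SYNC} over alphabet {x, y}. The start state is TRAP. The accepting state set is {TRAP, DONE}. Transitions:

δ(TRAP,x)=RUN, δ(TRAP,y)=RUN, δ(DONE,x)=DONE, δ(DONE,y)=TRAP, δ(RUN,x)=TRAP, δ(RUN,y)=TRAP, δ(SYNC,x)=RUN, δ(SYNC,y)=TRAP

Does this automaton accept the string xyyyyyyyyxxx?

Trace: TRAP -x-> RUN -y-> TRAP -y-> RUN -y-> TRAP -y-> RUN -y-> TRAP -y-> RUN -y-> TRAP -y-> RUN -x-> TRAP -x-> RUN -x-> TRAP
End state TRAP is accepting.

Yes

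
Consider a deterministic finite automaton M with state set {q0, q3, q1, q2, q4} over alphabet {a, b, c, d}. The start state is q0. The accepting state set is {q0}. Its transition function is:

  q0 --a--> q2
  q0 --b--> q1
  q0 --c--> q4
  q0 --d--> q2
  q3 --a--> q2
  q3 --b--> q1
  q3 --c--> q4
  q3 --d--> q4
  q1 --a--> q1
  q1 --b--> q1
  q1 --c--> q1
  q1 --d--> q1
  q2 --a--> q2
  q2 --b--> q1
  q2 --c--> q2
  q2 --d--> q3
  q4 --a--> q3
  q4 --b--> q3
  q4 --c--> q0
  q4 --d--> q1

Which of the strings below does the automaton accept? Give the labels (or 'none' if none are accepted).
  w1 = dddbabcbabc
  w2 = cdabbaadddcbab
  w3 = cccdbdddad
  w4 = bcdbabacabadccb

none

w1:
  start at q0
  read 'd': q0 → q2
  read 'd': q2 → q3
  read 'd': q3 → q4
  read 'b': q4 → q3
  read 'a': q3 → q2
  read 'b': q2 → q1
  read 'c': q1 → q1
  read 'b': q1 → q1
  read 'a': q1 → q1
  read 'b': q1 → q1
  read 'c': q1 → q1
  end q1, rejected
w2:
  start at q0
  read 'c': q0 → q4
  read 'd': q4 → q1
  read 'a': q1 → q1
  read 'b': q1 → q1
  read 'b': q1 → q1
  read 'a': q1 → q1
  read 'a': q1 → q1
  read 'd': q1 → q1
  read 'd': q1 → q1
  read 'd': q1 → q1
  read 'c': q1 → q1
  read 'b': q1 → q1
  read 'a': q1 → q1
  read 'b': q1 → q1
  end q1, rejected
w3:
  start at q0
  read 'c': q0 → q4
  read 'c': q4 → q0
  read 'c': q0 → q4
  read 'd': q4 → q1
  read 'b': q1 → q1
  read 'd': q1 → q1
  read 'd': q1 → q1
  read 'd': q1 → q1
  read 'a': q1 → q1
  read 'd': q1 → q1
  end q1, rejected
w4:
  start at q0
  read 'b': q0 → q1
  read 'c': q1 → q1
  read 'd': q1 → q1
  read 'b': q1 → q1
  read 'a': q1 → q1
  read 'b': q1 → q1
  read 'a': q1 → q1
  read 'c': q1 → q1
  read 'a': q1 → q1
  read 'b': q1 → q1
  read 'a': q1 → q1
  read 'd': q1 → q1
  read 'c': q1 → q1
  read 'c': q1 → q1
  read 'b': q1 → q1
  end q1, rejected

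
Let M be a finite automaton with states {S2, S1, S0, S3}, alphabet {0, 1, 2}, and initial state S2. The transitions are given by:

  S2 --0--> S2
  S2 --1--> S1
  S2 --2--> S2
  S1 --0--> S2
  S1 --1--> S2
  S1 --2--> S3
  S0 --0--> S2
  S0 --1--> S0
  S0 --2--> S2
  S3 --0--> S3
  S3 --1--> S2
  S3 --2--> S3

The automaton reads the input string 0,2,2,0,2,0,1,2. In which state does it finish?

S3

start at S2
read '0': S2 → S2
read '2': S2 → S2
read '2': S2 → S2
read '0': S2 → S2
read '2': S2 → S2
read '0': S2 → S2
read '1': S2 → S1
read '2': S1 → S3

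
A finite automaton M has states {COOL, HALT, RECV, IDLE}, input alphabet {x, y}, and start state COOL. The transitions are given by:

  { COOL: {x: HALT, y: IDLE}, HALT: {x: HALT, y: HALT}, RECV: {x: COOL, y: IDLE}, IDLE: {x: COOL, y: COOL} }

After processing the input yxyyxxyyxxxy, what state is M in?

HALT

Trace: COOL -y-> IDLE -x-> COOL -y-> IDLE -y-> COOL -x-> HALT -x-> HALT -y-> HALT -y-> HALT -x-> HALT -x-> HALT -x-> HALT -y-> HALT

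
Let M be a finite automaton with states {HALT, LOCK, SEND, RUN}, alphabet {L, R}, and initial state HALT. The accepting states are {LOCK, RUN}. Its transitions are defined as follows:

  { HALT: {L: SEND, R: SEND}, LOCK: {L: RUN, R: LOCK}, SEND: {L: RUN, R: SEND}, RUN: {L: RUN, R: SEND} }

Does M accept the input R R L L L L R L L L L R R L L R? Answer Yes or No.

HALT → SEND → SEND → RUN → RUN → RUN → RUN → SEND → RUN → RUN → RUN → RUN → SEND → SEND → RUN → RUN → SEND
End state SEND is not accepting.

No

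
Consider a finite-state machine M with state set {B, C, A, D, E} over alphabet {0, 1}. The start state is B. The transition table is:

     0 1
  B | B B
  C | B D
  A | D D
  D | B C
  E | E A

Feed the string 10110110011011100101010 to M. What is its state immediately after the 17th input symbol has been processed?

B → B → B → B → B → B → B → B → B → B → B → B → B → B → B → B → B → B
After 17 symbols: B.

B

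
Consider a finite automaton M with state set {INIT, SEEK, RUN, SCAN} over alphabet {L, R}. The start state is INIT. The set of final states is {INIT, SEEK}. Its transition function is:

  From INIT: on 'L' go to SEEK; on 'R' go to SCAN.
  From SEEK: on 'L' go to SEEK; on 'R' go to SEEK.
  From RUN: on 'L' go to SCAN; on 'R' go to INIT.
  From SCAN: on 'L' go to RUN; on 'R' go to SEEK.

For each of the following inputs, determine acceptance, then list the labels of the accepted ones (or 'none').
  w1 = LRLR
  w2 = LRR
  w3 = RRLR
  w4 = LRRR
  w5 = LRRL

w1, w2, w3, w4, w5

w1:
  start at INIT
  read 'L': INIT → SEEK
  read 'R': SEEK → SEEK
  read 'L': SEEK → SEEK
  read 'R': SEEK → SEEK
  end SEEK, accepted
w2:
  start at INIT
  read 'L': INIT → SEEK
  read 'R': SEEK → SEEK
  read 'R': SEEK → SEEK
  end SEEK, accepted
w3:
  start at INIT
  read 'R': INIT → SCAN
  read 'R': SCAN → SEEK
  read 'L': SEEK → SEEK
  read 'R': SEEK → SEEK
  end SEEK, accepted
w4:
  start at INIT
  read 'L': INIT → SEEK
  read 'R': SEEK → SEEK
  read 'R': SEEK → SEEK
  read 'R': SEEK → SEEK
  end SEEK, accepted
w5:
  start at INIT
  read 'L': INIT → SEEK
  read 'R': SEEK → SEEK
  read 'R': SEEK → SEEK
  read 'L': SEEK → SEEK
  end SEEK, accepted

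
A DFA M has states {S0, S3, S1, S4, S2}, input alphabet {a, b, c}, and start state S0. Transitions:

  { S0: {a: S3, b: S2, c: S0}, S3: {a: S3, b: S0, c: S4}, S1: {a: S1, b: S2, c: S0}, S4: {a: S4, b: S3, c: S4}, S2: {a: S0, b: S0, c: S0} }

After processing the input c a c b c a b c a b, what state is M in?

Trace: S0 -c-> S0 -a-> S3 -c-> S4 -b-> S3 -c-> S4 -a-> S4 -b-> S3 -c-> S4 -a-> S4 -b-> S3

S3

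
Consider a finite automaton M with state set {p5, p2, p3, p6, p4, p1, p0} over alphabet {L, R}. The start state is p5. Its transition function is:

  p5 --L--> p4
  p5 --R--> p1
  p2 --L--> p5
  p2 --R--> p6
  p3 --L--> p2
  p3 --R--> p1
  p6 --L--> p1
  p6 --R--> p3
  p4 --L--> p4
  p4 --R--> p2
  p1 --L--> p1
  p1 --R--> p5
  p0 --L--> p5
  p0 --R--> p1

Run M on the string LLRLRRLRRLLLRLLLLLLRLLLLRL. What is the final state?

Trace: p5 -L-> p4 -L-> p4 -R-> p2 -L-> p5 -R-> p1 -R-> p5 -L-> p4 -R-> p2 -R-> p6 -L-> p1 -L-> p1 -L-> p1 -R-> p5 -L-> p4 -L-> p4 -L-> p4 -L-> p4 -L-> p4 -L-> p4 -R-> p2 -L-> p5 -L-> p4 -L-> p4 -L-> p4 -R-> p2 -L-> p5

p5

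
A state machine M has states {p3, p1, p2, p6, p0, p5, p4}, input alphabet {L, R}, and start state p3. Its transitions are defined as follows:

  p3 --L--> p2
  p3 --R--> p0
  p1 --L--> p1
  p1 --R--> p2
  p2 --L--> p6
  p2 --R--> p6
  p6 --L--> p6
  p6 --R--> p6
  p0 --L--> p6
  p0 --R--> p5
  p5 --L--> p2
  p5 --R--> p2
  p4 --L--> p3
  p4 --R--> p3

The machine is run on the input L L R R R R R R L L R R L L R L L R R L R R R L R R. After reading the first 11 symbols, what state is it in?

p3 → p2 → p6 → p6 → p6 → p6 → p6 → p6 → p6 → p6 → p6 → p6
After 11 symbols: p6.

p6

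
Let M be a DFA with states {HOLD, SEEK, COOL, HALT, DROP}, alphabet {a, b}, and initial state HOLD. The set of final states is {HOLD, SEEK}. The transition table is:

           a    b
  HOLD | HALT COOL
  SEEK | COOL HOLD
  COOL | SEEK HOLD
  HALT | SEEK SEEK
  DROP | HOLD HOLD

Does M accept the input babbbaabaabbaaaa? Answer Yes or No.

No

Trace: HOLD -b-> COOL -a-> SEEK -b-> HOLD -b-> COOL -b-> HOLD -a-> HALT -a-> SEEK -b-> HOLD -a-> HALT -a-> SEEK -b-> HOLD -b-> COOL -a-> SEEK -a-> COOL -a-> SEEK -a-> COOL
End state COOL is not accepting.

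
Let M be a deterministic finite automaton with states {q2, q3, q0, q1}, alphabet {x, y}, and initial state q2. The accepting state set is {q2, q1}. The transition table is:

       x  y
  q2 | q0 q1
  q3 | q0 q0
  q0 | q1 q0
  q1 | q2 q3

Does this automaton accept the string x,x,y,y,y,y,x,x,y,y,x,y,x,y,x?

q2 → q0 → q1 → q3 → q0 → q0 → q0 → q1 → q2 → q1 → q3 → q0 → q0 → q1 → q3 → q0
End state q0 is not accepting.

No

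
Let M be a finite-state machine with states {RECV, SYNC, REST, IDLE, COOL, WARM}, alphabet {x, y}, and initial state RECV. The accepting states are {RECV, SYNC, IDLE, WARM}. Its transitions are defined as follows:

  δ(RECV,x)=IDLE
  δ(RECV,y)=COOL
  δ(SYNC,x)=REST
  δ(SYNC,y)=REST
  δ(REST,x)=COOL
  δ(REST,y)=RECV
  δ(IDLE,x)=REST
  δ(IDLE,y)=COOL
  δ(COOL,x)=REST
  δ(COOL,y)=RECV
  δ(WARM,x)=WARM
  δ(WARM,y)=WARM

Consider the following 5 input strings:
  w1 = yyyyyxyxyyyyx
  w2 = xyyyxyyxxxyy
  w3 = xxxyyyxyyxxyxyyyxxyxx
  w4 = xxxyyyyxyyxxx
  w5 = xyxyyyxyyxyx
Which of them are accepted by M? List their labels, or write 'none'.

w1:
  start at RECV
  read 'y': RECV → COOL
  read 'y': COOL → RECV
  read 'y': RECV → COOL
  read 'y': COOL → RECV
  read 'y': RECV → COOL
  read 'x': COOL → REST
  read 'y': REST → RECV
  read 'x': RECV → IDLE
  read 'y': IDLE → COOL
  read 'y': COOL → RECV
  read 'y': RECV → COOL
  read 'y': COOL → RECV
  read 'x': RECV → IDLE
  end IDLE, accepted
w2:
  start at RECV
  read 'x': RECV → IDLE
  read 'y': IDLE → COOL
  read 'y': COOL → RECV
  read 'y': RECV → COOL
  read 'x': COOL → REST
  read 'y': REST → RECV
  read 'y': RECV → COOL
  read 'x': COOL → REST
  read 'x': REST → COOL
  read 'x': COOL → REST
  read 'y': REST → RECV
  read 'y': RECV → COOL
  end COOL, rejected
w3:
  start at RECV
  read 'x': RECV → IDLE
  read 'x': IDLE → REST
  read 'x': REST → COOL
  read 'y': COOL → RECV
  read 'y': RECV → COOL
  read 'y': COOL → RECV
  read 'x': RECV → IDLE
  read 'y': IDLE → COOL
  read 'y': COOL → RECV
  read 'x': RECV → IDLE
  read 'x': IDLE → REST
  read 'y': REST → RECV
  read 'x': RECV → IDLE
  read 'y': IDLE → COOL
  read 'y': COOL → RECV
  read 'y': RECV → COOL
  read 'x': COOL → REST
  read 'x': REST → COOL
  read 'y': COOL → RECV
  read 'x': RECV → IDLE
  read 'x': IDLE → REST
  end REST, rejected
w4:
  start at RECV
  read 'x': RECV → IDLE
  read 'x': IDLE → REST
  read 'x': REST → COOL
  read 'y': COOL → RECV
  read 'y': RECV → COOL
  read 'y': COOL → RECV
  read 'y': RECV → COOL
  read 'x': COOL → REST
  read 'y': REST → RECV
  read 'y': RECV → COOL
  read 'x': COOL → REST
  read 'x': REST → COOL
  read 'x': COOL → REST
  end REST, rejected
w5:
  start at RECV
  read 'x': RECV → IDLE
  read 'y': IDLE → COOL
  read 'x': COOL → REST
  read 'y': REST → RECV
  read 'y': RECV → COOL
  read 'y': COOL → RECV
  read 'x': RECV → IDLE
  read 'y': IDLE → COOL
  read 'y': COOL → RECV
  read 'x': RECV → IDLE
  read 'y': IDLE → COOL
  read 'x': COOL → REST
  end REST, rejected

w1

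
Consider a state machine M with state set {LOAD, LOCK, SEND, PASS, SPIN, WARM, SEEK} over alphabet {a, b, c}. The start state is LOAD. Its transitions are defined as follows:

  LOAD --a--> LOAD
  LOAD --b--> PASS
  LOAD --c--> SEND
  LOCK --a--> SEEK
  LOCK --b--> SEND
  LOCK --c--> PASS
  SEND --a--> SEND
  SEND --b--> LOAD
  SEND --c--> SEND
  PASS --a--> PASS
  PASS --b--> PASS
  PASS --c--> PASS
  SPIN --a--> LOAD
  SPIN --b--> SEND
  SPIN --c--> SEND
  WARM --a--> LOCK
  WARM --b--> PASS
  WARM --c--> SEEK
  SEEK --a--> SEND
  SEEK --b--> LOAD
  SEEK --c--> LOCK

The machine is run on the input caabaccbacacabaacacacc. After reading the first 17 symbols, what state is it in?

SEND

start at LOAD
read 'c': LOAD → SEND
read 'a': SEND → SEND
read 'a': SEND → SEND
read 'b': SEND → LOAD
read 'a': LOAD → LOAD
read 'c': LOAD → SEND
read 'c': SEND → SEND
read 'b': SEND → LOAD
read 'a': LOAD → LOAD
read 'c': LOAD → SEND
read 'a': SEND → SEND
read 'c': SEND → SEND
read 'a': SEND → SEND
read 'b': SEND → LOAD
read 'a': LOAD → LOAD
read 'a': LOAD → LOAD
read 'c': LOAD → SEND
After 17 symbols: SEND.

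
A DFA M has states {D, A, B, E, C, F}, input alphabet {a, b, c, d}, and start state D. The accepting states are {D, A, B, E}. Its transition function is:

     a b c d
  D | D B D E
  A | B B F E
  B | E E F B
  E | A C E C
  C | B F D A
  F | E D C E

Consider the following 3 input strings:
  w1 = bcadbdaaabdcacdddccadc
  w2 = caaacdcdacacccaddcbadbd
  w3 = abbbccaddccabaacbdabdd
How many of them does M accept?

3

w1:
  start at D
  read 'b': D → B
  read 'c': B → F
  read 'a': F → E
  read 'd': E → C
  read 'b': C → F
  read 'd': F → E
  read 'a': E → A
  read 'a': A → B
  read 'a': B → E
  read 'b': E → C
  read 'd': C → A
  read 'c': A → F
  read 'a': F → E
  read 'c': E → E
  read 'd': E → C
  read 'd': C → A
  read 'd': A → E
  read 'c': E → E
  read 'c': E → E
  read 'a': E → A
  read 'd': A → E
  read 'c': E → E
  end E, accepted
w2:
  start at D
  read 'c': D → D
  read 'a': D → D
  read 'a': D → D
  read 'a': D → D
  read 'c': D → D
  read 'd': D → E
  read 'c': E → E
  read 'd': E → C
  read 'a': C → B
  read 'c': B → F
  read 'a': F → E
  read 'c': E → E
  read 'c': E → E
  read 'c': E → E
  read 'a': E → A
  read 'd': A → E
  read 'd': E → C
  read 'c': C → D
  read 'b': D → B
  read 'a': B → E
  read 'd': E → C
  read 'b': C → F
  read 'd': F → E
  end E, accepted
w3:
  start at D
  read 'a': D → D
  read 'b': D → B
  read 'b': B → E
  read 'b': E → C
  read 'c': C → D
  read 'c': D → D
  read 'a': D → D
  read 'd': D → E
  read 'd': E → C
  read 'c': C → D
  read 'c': D → D
  read 'a': D → D
  read 'b': D → B
  read 'a': B → E
  read 'a': E → A
  read 'c': A → F
  read 'b': F → D
  read 'd': D → E
  read 'a': E → A
  read 'b': A → B
  read 'd': B → B
  read 'd': B → B
  end B, accepted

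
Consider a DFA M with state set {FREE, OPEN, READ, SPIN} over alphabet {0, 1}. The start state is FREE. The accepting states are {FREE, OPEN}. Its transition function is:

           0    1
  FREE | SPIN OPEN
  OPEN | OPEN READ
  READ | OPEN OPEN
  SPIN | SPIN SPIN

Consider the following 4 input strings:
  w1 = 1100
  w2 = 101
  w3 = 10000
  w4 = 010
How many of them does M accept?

w1:
  start at FREE
  read '1': FREE → OPEN
  read '1': OPEN → READ
  read '0': READ → OPEN
  read '0': OPEN → OPEN
  end OPEN, accepted
w2:
  start at FREE
  read '1': FREE → OPEN
  read '0': OPEN → OPEN
  read '1': OPEN → READ
  end READ, rejected
w3:
  start at FREE
  read '1': FREE → OPEN
  read '0': OPEN → OPEN
  read '0': OPEN → OPEN
  read '0': OPEN → OPEN
  read '0': OPEN → OPEN
  end OPEN, accepted
w4:
  start at FREE
  read '0': FREE → SPIN
  read '1': SPIN → SPIN
  read '0': SPIN → SPIN
  end SPIN, rejected

2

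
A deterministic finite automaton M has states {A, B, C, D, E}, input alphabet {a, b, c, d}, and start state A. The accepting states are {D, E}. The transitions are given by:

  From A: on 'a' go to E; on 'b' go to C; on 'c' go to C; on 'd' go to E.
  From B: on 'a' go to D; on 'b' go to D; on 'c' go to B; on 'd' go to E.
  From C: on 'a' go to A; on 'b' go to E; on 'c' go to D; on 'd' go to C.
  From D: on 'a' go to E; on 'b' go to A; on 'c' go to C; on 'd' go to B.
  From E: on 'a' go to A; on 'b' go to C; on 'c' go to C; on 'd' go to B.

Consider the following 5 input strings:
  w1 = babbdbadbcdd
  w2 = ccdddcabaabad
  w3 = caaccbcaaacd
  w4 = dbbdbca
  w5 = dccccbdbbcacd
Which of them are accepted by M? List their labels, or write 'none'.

w1: Trace: A -b-> C -a-> A -b-> C -b-> E -d-> B -b-> D -a-> E -d-> B -b-> D -c-> C -d-> C -d-> C  → end C, rejected
w2: Trace: A -c-> C -c-> D -d-> B -d-> E -d-> B -c-> B -a-> D -b-> A -a-> E -a-> A -b-> C -a-> A -d-> E  → end E, accepted
w3: Trace: A -c-> C -a-> A -a-> E -c-> C -c-> D -b-> A -c-> C -a-> A -a-> E -a-> A -c-> C -d-> C  → end C, rejected
w4: Trace: A -d-> E -b-> C -b-> E -d-> B -b-> D -c-> C -a-> A  → end A, rejected
w5: Trace: A -d-> E -c-> C -c-> D -c-> C -c-> D -b-> A -d-> E -b-> C -b-> E -c-> C -a-> A -c-> C -d-> C  → end C, rejected

w2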